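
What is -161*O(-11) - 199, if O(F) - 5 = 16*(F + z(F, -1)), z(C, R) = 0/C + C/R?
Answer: -1004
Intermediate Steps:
z(C, R) = C/R (z(C, R) = 0 + C/R = C/R)
O(F) = 5 (O(F) = 5 + 16*(F + F/(-1)) = 5 + 16*(F + F*(-1)) = 5 + 16*(F - F) = 5 + 16*0 = 5 + 0 = 5)
-161*O(-11) - 199 = -161*5 - 199 = -805 - 199 = -1004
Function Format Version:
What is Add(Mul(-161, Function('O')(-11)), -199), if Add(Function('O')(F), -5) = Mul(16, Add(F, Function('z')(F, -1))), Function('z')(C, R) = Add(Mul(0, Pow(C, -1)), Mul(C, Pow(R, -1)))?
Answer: -1004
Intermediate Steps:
Function('z')(C, R) = Mul(C, Pow(R, -1)) (Function('z')(C, R) = Add(0, Mul(C, Pow(R, -1))) = Mul(C, Pow(R, -1)))
Function('O')(F) = 5 (Function('O')(F) = Add(5, Mul(16, Add(F, Mul(F, Pow(-1, -1))))) = Add(5, Mul(16, Add(F, Mul(F, -1)))) = Add(5, Mul(16, Add(F, Mul(-1, F)))) = Add(5, Mul(16, 0)) = Add(5, 0) = 5)
Add(Mul(-161, Function('O')(-11)), -199) = Add(Mul(-161, 5), -199) = Add(-805, -199) = -1004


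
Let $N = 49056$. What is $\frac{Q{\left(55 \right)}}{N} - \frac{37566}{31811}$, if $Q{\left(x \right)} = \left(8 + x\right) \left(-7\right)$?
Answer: $- \frac{88422207}{74310496} \approx -1.1899$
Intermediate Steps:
$Q{\left(x \right)} = -56 - 7 x$
$\frac{Q{\left(55 \right)}}{N} - \frac{37566}{31811} = \frac{-56 - 385}{49056} - \frac{37566}{31811} = \left(-56 - 385\right) \frac{1}{49056} - \frac{37566}{31811} = \left(-441\right) \frac{1}{49056} - \frac{37566}{31811} = - \frac{21}{2336} - \frac{37566}{31811} = - \frac{88422207}{74310496}$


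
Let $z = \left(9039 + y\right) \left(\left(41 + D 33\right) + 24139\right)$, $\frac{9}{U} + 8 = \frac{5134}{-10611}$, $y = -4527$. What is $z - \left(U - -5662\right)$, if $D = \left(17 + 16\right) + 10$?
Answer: $\frac{10397273370071}{90022} \approx 1.155 \cdot 10^{8}$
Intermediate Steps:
$U = - \frac{95499}{90022}$ ($U = \frac{9}{-8 + \frac{5134}{-10611}} = \frac{9}{-8 + 5134 \left(- \frac{1}{10611}\right)} = \frac{9}{-8 - \frac{5134}{10611}} = \frac{9}{- \frac{90022}{10611}} = 9 \left(- \frac{10611}{90022}\right) = - \frac{95499}{90022} \approx -1.0608$)
$D = 43$ ($D = 33 + 10 = 43$)
$z = 115502688$ ($z = \left(9039 - 4527\right) \left(\left(41 + 43 \cdot 33\right) + 24139\right) = 4512 \left(\left(41 + 1419\right) + 24139\right) = 4512 \left(1460 + 24139\right) = 4512 \cdot 25599 = 115502688$)
$z - \left(U - -5662\right) = 115502688 - \left(- \frac{95499}{90022} - -5662\right) = 115502688 - \left(- \frac{95499}{90022} + 5662\right) = 115502688 - \frac{509609065}{90022} = \frac{10397273370071}{90022}$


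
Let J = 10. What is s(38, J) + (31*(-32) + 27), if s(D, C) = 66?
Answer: -899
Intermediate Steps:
s(38, J) + (31*(-32) + 27) = 66 + (31*(-32) + 27) = 66 + (-992 + 27) = 66 - 965 = -899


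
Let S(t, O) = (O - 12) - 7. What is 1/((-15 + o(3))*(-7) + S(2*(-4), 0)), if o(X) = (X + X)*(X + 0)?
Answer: -1/40 ≈ -0.025000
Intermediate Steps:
o(X) = 2*X**2 (o(X) = (2*X)*X = 2*X**2)
S(t, O) = -19 + O (S(t, O) = (-12 + O) - 7 = -19 + O)
1/((-15 + o(3))*(-7) + S(2*(-4), 0)) = 1/((-15 + 2*3**2)*(-7) + (-19 + 0)) = 1/((-15 + 2*9)*(-7) - 19) = 1/((-15 + 18)*(-7) - 19) = 1/(3*(-7) - 19) = 1/(-21 - 19) = 1/(-40) = -1/40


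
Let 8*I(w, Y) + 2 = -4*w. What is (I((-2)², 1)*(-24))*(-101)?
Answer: -5454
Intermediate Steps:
I(w, Y) = -¼ - w/2 (I(w, Y) = -¼ + (-4*w)/8 = -¼ - w/2)
(I((-2)², 1)*(-24))*(-101) = ((-¼ - ½*(-2)²)*(-24))*(-101) = ((-¼ - ½*4)*(-24))*(-101) = ((-¼ - 2)*(-24))*(-101) = -9/4*(-24)*(-101) = 54*(-101) = -5454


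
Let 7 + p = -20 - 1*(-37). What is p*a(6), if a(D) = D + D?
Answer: 120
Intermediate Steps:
a(D) = 2*D
p = 10 (p = -7 + (-20 - 1*(-37)) = -7 + (-20 + 37) = -7 + 17 = 10)
p*a(6) = 10*(2*6) = 10*12 = 120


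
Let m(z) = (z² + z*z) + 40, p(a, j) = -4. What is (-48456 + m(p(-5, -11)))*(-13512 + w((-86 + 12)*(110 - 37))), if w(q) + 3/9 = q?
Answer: 915151104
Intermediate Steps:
w(q) = -⅓ + q
m(z) = 40 + 2*z² (m(z) = (z² + z²) + 40 = 2*z² + 40 = 40 + 2*z²)
(-48456 + m(p(-5, -11)))*(-13512 + w((-86 + 12)*(110 - 37))) = (-48456 + (40 + 2*(-4)²))*(-13512 + (-⅓ + (-86 + 12)*(110 - 37))) = (-48456 + (40 + 2*16))*(-13512 + (-⅓ - 74*73)) = (-48456 + (40 + 32))*(-13512 + (-⅓ - 5402)) = (-48456 + 72)*(-13512 - 16207/3) = -48384*(-56743/3) = 915151104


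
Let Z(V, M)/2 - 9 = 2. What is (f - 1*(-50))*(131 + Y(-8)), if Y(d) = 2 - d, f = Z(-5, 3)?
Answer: 10152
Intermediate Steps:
Z(V, M) = 22 (Z(V, M) = 18 + 2*2 = 18 + 4 = 22)
f = 22
(f - 1*(-50))*(131 + Y(-8)) = (22 - 1*(-50))*(131 + (2 - 1*(-8))) = (22 + 50)*(131 + (2 + 8)) = 72*(131 + 10) = 72*141 = 10152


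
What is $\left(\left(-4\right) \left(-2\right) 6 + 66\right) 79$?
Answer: $9006$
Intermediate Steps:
$\left(\left(-4\right) \left(-2\right) 6 + 66\right) 79 = \left(8 \cdot 6 + 66\right) 79 = \left(48 + 66\right) 79 = 114 \cdot 79 = 9006$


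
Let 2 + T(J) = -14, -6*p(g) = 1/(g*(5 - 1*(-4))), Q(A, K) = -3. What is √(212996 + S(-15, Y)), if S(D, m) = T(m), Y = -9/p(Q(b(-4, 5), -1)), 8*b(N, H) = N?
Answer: 2*√53245 ≈ 461.50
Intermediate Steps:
b(N, H) = N/8
p(g) = -1/(54*g) (p(g) = -1/(g*(5 - 1*(-4)))/6 = -1/(g*(5 + 4))/6 = -1/(9*g)/6 = -1/(54*g))
T(J) = -16 (T(J) = -2 - 14 = -16)
Y = -1458 (Y = -9/((-1/54/(-3))) = -9/((-1/54*(-⅓))) = -9/1/162 = -9*162 = -1458)
S(D, m) = -16
√(212996 + S(-15, Y)) = √(212996 - 16) = √212980 = 2*√53245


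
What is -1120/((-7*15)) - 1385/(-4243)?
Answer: 139931/12729 ≈ 10.993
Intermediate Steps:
-1120/((-7*15)) - 1385/(-4243) = -1120/(-105) - 1385*(-1/4243) = -1120*(-1/105) + 1385/4243 = 32/3 + 1385/4243 = 139931/12729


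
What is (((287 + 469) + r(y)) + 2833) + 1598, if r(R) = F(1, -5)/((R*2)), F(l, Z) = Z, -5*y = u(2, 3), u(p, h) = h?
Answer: 31147/6 ≈ 5191.2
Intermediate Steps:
y = -⅗ (y = -⅕*3 = -⅗ ≈ -0.60000)
r(R) = -5/(2*R) (r(R) = -5*1/(2*R) = -5/(2*R))
(((287 + 469) + r(y)) + 2833) + 1598 = (((287 + 469) - 5/(2*(-⅗))) + 2833) + 1598 = ((756 - 5/2*(-5/3)) + 2833) + 1598 = ((756 + 25/6) + 2833) + 1598 = (4561/6 + 2833) + 1598 = 21559/6 + 1598 = 31147/6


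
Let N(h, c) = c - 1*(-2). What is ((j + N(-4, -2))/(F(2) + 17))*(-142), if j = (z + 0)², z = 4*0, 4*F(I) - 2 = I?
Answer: 0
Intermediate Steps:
F(I) = ½ + I/4
z = 0
j = 0 (j = (0 + 0)² = 0² = 0)
N(h, c) = 2 + c (N(h, c) = c + 2 = 2 + c)
((j + N(-4, -2))/(F(2) + 17))*(-142) = ((0 + (2 - 2))/((½ + (¼)*2) + 17))*(-142) = ((0 + 0)/((½ + ½) + 17))*(-142) = (0/(1 + 17))*(-142) = (0/18)*(-142) = (0*(1/18))*(-142) = 0*(-142) = 0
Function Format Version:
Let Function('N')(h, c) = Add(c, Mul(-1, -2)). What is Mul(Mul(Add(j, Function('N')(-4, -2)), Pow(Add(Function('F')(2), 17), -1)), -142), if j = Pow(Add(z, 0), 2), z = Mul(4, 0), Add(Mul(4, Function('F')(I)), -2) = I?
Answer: 0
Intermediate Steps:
Function('F')(I) = Add(Rational(1, 2), Mul(Rational(1, 4), I))
z = 0
j = 0 (j = Pow(Add(0, 0), 2) = Pow(0, 2) = 0)
Function('N')(h, c) = Add(2, c) (Function('N')(h, c) = Add(c, 2) = Add(2, c))
Mul(Mul(Add(j, Function('N')(-4, -2)), Pow(Add(Function('F')(2), 17), -1)), -142) = Mul(Mul(Add(0, Add(2, -2)), Pow(Add(Add(Rational(1, 2), Mul(Rational(1, 4), 2)), 17), -1)), -142) = Mul(Mul(Add(0, 0), Pow(Add(Add(Rational(1, 2), Rational(1, 2)), 17), -1)), -142) = Mul(Mul(0, Pow(Add(1, 17), -1)), -142) = Mul(Mul(0, Pow(18, -1)), -142) = Mul(Mul(0, Rational(1, 18)), -142) = Mul(0, -142) = 0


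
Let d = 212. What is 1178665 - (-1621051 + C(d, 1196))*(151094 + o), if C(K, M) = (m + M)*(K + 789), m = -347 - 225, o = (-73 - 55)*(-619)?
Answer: 229504223867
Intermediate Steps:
o = 79232 (o = -128*(-619) = 79232)
m = -572
C(K, M) = (-572 + M)*(789 + K) (C(K, M) = (-572 + M)*(K + 789) = (-572 + M)*(789 + K))
1178665 - (-1621051 + C(d, 1196))*(151094 + o) = 1178665 - (-1621051 + (-451308 - 572*212 + 789*1196 + 212*1196))*(151094 + 79232) = 1178665 - (-1621051 + (-451308 - 121264 + 943644 + 253552))*230326 = 1178665 - (-1621051 + 624624)*230326 = 1178665 - (-996427)*230326 = 1178665 - 1*(-229503045202) = 1178665 + 229503045202 = 229504223867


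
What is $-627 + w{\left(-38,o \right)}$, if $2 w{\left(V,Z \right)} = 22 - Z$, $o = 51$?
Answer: $- \frac{1283}{2} \approx -641.5$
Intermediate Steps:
$w{\left(V,Z \right)} = 11 - \frac{Z}{2}$ ($w{\left(V,Z \right)} = \frac{22 - Z}{2} = 11 - \frac{Z}{2}$)
$-627 + w{\left(-38,o \right)} = -627 + \left(11 - \frac{51}{2}\right) = -627 - \frac{29}{2} = - \frac{1283}{2}$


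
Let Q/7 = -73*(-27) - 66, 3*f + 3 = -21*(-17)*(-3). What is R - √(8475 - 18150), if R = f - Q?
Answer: -13693 - 15*I*√43 ≈ -13693.0 - 98.362*I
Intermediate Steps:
f = -358 (f = -1 + (-21*(-17)*(-3))/3 = -1 + (357*(-3))/3 = -1 + (⅓)*(-1071) = -1 - 357 = -358)
Q = 13335 (Q = 7*(-73*(-27) - 66) = 7*(1971 - 66) = 7*1905 = 13335)
R = -13693 (R = -358 - 1*13335 = -358 - 13335 = -13693)
R - √(8475 - 18150) = -13693 - √(8475 - 18150) = -13693 - √(-9675) = -13693 - 15*I*√43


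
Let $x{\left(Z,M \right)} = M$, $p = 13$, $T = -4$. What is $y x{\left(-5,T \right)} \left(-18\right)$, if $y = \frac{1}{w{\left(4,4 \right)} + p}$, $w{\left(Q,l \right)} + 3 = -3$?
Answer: $\frac{72}{7} \approx 10.286$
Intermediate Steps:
$w{\left(Q,l \right)} = -6$ ($w{\left(Q,l \right)} = -3 - 3 = -6$)
$y = \frac{1}{7}$ ($y = \frac{1}{-6 + 13} = \frac{1}{7} \approx 0.14286$)
$y x{\left(-5,T \right)} \left(-18\right) = \frac{1}{7} \left(-4\right) \left(-18\right) = \left(- \frac{4}{7}\right) \left(-18\right) = \frac{72}{7}$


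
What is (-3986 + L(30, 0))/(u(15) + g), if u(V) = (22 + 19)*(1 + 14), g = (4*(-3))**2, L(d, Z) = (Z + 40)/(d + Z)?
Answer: -11954/2277 ≈ -5.2499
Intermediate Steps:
L(d, Z) = (40 + Z)/(Z + d)
g = 144 (g = (-12)**2 = 144)
u(V) = 615 (u(V) = 41*15 = 615)
(-3986 + L(30, 0))/(u(15) + g) = (-3986 + (40 + 0)/(0 + 30))/(615 + 144) = (-3986 + 40/30)/759 = (-3986 + (1/30)*40)*(1/759) = (-3986 + 4/3)*(1/759) = -11954/3*1/759 = -11954/2277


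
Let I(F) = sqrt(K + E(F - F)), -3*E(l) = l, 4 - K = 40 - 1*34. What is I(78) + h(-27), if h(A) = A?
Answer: -27 + I*sqrt(2) ≈ -27.0 + 1.4142*I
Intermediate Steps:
K = -2 (K = 4 - (40 - 1*34) = 4 - (40 - 34) = 4 - 1*6 = 4 - 6 = -2)
E(l) = -l/3
I(F) = I*sqrt(2) (I(F) = sqrt(-2 - (F - F)/3) = sqrt(-2 - 1/3*0) = sqrt(-2 + 0) = sqrt(-2) = I*sqrt(2))
I(78) + h(-27) = I*sqrt(2) - 27 = -27 + I*sqrt(2)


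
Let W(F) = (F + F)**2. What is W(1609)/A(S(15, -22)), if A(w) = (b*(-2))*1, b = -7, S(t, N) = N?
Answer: 5177762/7 ≈ 7.3968e+5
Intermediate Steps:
W(F) = 4*F**2 (W(F) = (2*F)**2 = 4*F**2)
A(w) = 14 (A(w) = -7*(-2)*1 = 14*1 = 14)
W(1609)/A(S(15, -22)) = (4*1609**2)/14 = (4*2588881)*(1/14) = 10355524*(1/14) = 5177762/7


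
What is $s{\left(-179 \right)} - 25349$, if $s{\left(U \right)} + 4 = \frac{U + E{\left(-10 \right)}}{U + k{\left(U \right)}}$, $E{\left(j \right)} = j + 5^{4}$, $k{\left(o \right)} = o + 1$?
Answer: $- \frac{9051457}{357} \approx -25354.0$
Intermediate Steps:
$k{\left(o \right)} = 1 + o$
$E{\left(j \right)} = 625 + j$ ($E{\left(j \right)} = j + 625 = 625 + j$)
$s{\left(U \right)} = -4 + \frac{615 + U}{1 + 2 U}$ ($s{\left(U \right)} = -4 + \frac{U + \left(625 - 10\right)}{U + \left(1 + U\right)} = -4 + \frac{U + 615}{1 + 2 U} = -4 + \frac{615 + U}{1 + 2 U}$)
$s{\left(-179 \right)} - 25349 = \frac{611 - -1253}{1 + 2 \left(-179\right)} - 25349 = \frac{611 + 1253}{1 - 358} - 25349 = \frac{1}{-357} \cdot 1864 - 25349 = \left(- \frac{1}{357}\right) 1864 - 25349 = - \frac{1864}{357} - 25349 = - \frac{9051457}{357}$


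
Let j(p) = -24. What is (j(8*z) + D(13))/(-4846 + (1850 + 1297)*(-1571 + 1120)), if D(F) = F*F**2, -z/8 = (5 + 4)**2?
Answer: -2173/1424143 ≈ -0.0015258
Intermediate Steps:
z = -648 (z = -8*(5 + 4)**2 = -8*9**2 = -8*81 = -648)
D(F) = F**3
(j(8*z) + D(13))/(-4846 + (1850 + 1297)*(-1571 + 1120)) = (-24 + 13**3)/(-4846 + (1850 + 1297)*(-1571 + 1120)) = (-24 + 2197)/(-4846 + 3147*(-451)) = 2173/(-4846 - 1419297) = 2173/(-1424143) = 2173*(-1/1424143) = -2173/1424143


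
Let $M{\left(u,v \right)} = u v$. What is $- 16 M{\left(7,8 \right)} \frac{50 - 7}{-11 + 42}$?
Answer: $- \frac{38528}{31} \approx -1242.8$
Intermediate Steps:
$- 16 M{\left(7,8 \right)} \frac{50 - 7}{-11 + 42} = - 16 \cdot 7 \cdot 8 \frac{50 - 7}{-11 + 42} = \left(-16\right) 56 \cdot \frac{43}{31} = - 896 \cdot 43 \cdot \frac{1}{31} = \left(-896\right) \frac{43}{31} = - \frac{38528}{31}$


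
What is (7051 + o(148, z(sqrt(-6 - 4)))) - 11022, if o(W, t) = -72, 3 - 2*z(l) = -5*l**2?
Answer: -4043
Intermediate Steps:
z(l) = 3/2 + 5*l**2/2 (z(l) = 3/2 - (-5)*l**2/2 = 3/2 + 5*l**2/2)
o(W, t) = -72 (o(W, t) = -12*6 = -72)
(7051 + o(148, z(sqrt(-6 - 4)))) - 11022 = (7051 - 72) - 11022 = 6979 - 11022 = -4043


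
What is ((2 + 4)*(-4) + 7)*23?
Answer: -391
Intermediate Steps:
((2 + 4)*(-4) + 7)*23 = (6*(-4) + 7)*23 = (-24 + 7)*23 = -17*23 = -391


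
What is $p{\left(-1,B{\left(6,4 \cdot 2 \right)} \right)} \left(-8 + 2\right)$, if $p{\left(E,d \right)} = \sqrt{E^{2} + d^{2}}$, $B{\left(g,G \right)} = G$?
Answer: $- 6 \sqrt{65} \approx -48.374$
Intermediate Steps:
$p{\left(-1,B{\left(6,4 \cdot 2 \right)} \right)} \left(-8 + 2\right) = \sqrt{\left(-1\right)^{2} + \left(4 \cdot 2\right)^{2}} \left(-8 + 2\right) = \sqrt{1 + 8^{2}} \left(-6\right) = \sqrt{1 + 64} \left(-6\right) = \sqrt{65} \left(-6\right) = - 6 \sqrt{65}$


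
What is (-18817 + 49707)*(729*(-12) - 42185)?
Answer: -1573320370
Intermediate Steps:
(-18817 + 49707)*(729*(-12) - 42185) = 30890*(-8748 - 42185) = 30890*(-50933) = -1573320370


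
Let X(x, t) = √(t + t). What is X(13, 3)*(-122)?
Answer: -122*√6 ≈ -298.84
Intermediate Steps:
X(x, t) = √2*√t (X(x, t) = √(2*t) = √2*√t)
X(13, 3)*(-122) = (√2*√3)*(-122) = √6*(-122) = -122*√6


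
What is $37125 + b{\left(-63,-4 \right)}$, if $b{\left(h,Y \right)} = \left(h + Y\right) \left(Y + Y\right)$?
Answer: $37661$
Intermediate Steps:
$b{\left(h,Y \right)} = 2 Y \left(Y + h\right)$ ($b{\left(h,Y \right)} = \left(Y + h\right) 2 Y = 2 Y \left(Y + h\right)$)
$37125 + b{\left(-63,-4 \right)} = 37125 + 2 \left(-4\right) \left(-4 - 63\right) = 37125 + 2 \left(-4\right) \left(-67\right) = 37125 + 536 = 37661$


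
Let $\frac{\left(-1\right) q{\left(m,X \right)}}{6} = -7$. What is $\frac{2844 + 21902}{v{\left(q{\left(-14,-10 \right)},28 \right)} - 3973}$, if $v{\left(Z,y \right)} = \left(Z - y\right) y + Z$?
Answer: $- \frac{24746}{3539} \approx -6.9924$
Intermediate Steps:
$q{\left(m,X \right)} = 42$ ($q{\left(m,X \right)} = \left(-6\right) \left(-7\right) = 42$)
$v{\left(Z,y \right)} = Z + y \left(Z - y\right)$ ($v{\left(Z,y \right)} = y \left(Z - y\right) + Z = Z + y \left(Z - y\right)$)
$\frac{2844 + 21902}{v{\left(q{\left(-14,-10 \right)},28 \right)} - 3973} = \frac{2844 + 21902}{\left(42 - 28^{2} + 42 \cdot 28\right) - 3973} = \frac{24746}{\left(42 - 784 + 1176\right) - 3973} = \frac{24746}{434 - 3973} = \frac{24746}{-3539} = 24746 \left(- \frac{1}{3539}\right) = - \frac{24746}{3539}$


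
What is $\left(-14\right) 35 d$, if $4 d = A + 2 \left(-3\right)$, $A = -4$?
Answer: $1225$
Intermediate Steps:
$d = - \frac{5}{2}$ ($d = \frac{-4 + 2 \left(-3\right)}{4} = \frac{-4 - 6}{4} = \frac{1}{4} \left(-10\right) = - \frac{5}{2} \approx -2.5$)
$\left(-14\right) 35 d = \left(-14\right) 35 \left(- \frac{5}{2}\right) = \left(-490\right) \left(- \frac{5}{2}\right) = 1225$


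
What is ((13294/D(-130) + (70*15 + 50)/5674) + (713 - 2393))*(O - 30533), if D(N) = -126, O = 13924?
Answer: 5299781904121/178731 ≈ 2.9652e+7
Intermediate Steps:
((13294/D(-130) + (70*15 + 50)/5674) + (713 - 2393))*(O - 30533) = ((13294/(-126) + (70*15 + 50)/5674) + (713 - 2393))*(13924 - 30533) = ((13294*(-1/126) + (1050 + 50)*(1/5674)) - 1680)*(-16609) = ((-6647/63 + 1100*(1/5674)) - 1680)*(-16609) = ((-6647/63 + 550/2837) - 1680)*(-16609) = (-18822889/178731 - 1680)*(-16609) = -319090969/178731*(-16609) = 5299781904121/178731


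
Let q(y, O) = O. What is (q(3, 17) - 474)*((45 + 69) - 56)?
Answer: -26506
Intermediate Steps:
(q(3, 17) - 474)*((45 + 69) - 56) = (17 - 474)*((45 + 69) - 56) = -457*(114 - 56) = -457*58 = -26506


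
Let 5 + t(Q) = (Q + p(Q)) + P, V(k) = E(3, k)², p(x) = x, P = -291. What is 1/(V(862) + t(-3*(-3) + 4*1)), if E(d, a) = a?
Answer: 1/742774 ≈ 1.3463e-6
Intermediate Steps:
V(k) = k²
t(Q) = -296 + 2*Q (t(Q) = -5 + ((Q + Q) - 291) = -5 + (2*Q - 291) = -5 + (-291 + 2*Q) = -296 + 2*Q)
1/(V(862) + t(-3*(-3) + 4*1)) = 1/(862² + (-296 + 2*(-3*(-3) + 4*1))) = 1/(743044 + (-296 + 2*(9 + 4))) = 1/(743044 + (-296 + 2*13)) = 1/(743044 + (-296 + 26)) = 1/(743044 - 270) = 1/742774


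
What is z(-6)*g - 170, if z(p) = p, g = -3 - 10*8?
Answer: 328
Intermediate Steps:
g = -83 (g = -3 - 80 = -83)
z(-6)*g - 170 = -6*(-83) - 170 = 498 - 170 = 328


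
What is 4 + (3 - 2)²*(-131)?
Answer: -127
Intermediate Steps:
4 + (3 - 2)²*(-131) = 4 + 1²*(-131) = 4 + 1*(-131) = 4 - 131 = -127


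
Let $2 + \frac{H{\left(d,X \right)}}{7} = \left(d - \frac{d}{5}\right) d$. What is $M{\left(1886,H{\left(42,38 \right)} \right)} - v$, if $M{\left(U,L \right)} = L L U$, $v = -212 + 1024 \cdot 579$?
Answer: $\frac{4587981346924}{25} \approx 1.8352 \cdot 10^{11}$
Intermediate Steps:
$H{\left(d,X \right)} = -14 + \frac{28 d^{2}}{5}$ ($H{\left(d,X \right)} = -14 + 7 \left(d - \frac{d}{5}\right) d = -14 + 7 \frac{4 d}{5} d = -14 + 7 \frac{4 d^{2}}{5} = -14 + \frac{28 d^{2}}{5}$)
$v = 592684$ ($v = -212 + 592896 = 592684$)
$M{\left(U,L \right)} = U L^{2}$ ($M{\left(U,L \right)} = L^{2} U = U L^{2}$)
$M{\left(1886,H{\left(42,38 \right)} \right)} - v = 1886 \left(-14 + \frac{28 \cdot 42^{2}}{5}\right)^{2} - 592684 = 1886 \left(-14 + \frac{28}{5} \cdot 1764\right)^{2} - 592684 = 1886 \left(-14 + \frac{49392}{5}\right)^{2} - 592684 = 1886 \left(\frac{49322}{5}\right)^{2} - 592684 = 1886 \cdot \frac{2432659684}{25} - 592684 = \frac{4587996164024}{25} - 592684 = \frac{4587981346924}{25}$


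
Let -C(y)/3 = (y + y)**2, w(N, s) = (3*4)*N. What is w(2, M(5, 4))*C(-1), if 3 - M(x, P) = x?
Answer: -288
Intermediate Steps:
M(x, P) = 3 - x
w(N, s) = 12*N
C(y) = -12*y**2 (C(y) = -3*(y + y)**2 = -3*4*y**2 = -12*y**2)
w(2, M(5, 4))*C(-1) = (12*2)*(-12*(-1)**2) = 24*(-12*1) = 24*(-12) = -288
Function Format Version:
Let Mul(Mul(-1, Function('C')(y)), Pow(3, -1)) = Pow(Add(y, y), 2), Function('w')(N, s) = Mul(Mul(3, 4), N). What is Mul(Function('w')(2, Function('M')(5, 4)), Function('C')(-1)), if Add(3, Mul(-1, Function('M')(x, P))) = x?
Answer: -288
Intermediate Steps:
Function('M')(x, P) = Add(3, Mul(-1, x))
Function('w')(N, s) = Mul(12, N)
Function('C')(y) = Mul(-12, Pow(y, 2)) (Function('C')(y) = Mul(-3, Pow(Add(y, y), 2)) = Mul(-3, Pow(Mul(2, y), 2)) = Mul(-3, Mul(4, Pow(y, 2))) = Mul(-12, Pow(y, 2)))
Mul(Function('w')(2, Function('M')(5, 4)), Function('C')(-1)) = Mul(Mul(12, 2), Mul(-12, Pow(-1, 2))) = Mul(24, Mul(-12, 1)) = Mul(24, -12) = -288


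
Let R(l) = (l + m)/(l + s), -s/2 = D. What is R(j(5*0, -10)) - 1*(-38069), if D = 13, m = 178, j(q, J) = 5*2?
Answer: 152229/4 ≈ 38057.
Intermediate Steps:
j(q, J) = 10
s = -26 (s = -2*13 = -26)
R(l) = (178 + l)/(-26 + l) (R(l) = (l + 178)/(l - 26) = (178 + l)/(-26 + l))
R(j(5*0, -10)) - 1*(-38069) = (178 + 10)/(-26 + 10) - 1*(-38069) = 188/(-16) + 38069 = -1/16*188 + 38069 = -47/4 + 38069 = 152229/4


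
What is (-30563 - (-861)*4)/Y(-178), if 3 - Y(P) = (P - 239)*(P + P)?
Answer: 27119/148449 ≈ 0.18268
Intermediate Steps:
Y(P) = 3 - 2*P*(-239 + P) (Y(P) = 3 - (P - 239)*(P + P) = 3 - (-239 + P)*2*P = 3 - 2*P*(-239 + P))
(-30563 - (-861)*4)/Y(-178) = (-30563 - (-861)*4)/(3 - 2*(-178)² + 478*(-178)) = (-30563 - 1*(-3444))/(3 - 2*31684 - 85084) = (-30563 + 3444)/(3 - 63368 - 85084) = -27119/(-148449) = -27119*(-1/148449) = 27119/148449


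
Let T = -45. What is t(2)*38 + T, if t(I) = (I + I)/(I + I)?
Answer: -7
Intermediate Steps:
t(I) = 1 (t(I) = (2*I)/((2*I)) = (2*I)*(1/(2*I)) = 1)
t(2)*38 + T = 1*38 - 45 = 38 - 45 = -7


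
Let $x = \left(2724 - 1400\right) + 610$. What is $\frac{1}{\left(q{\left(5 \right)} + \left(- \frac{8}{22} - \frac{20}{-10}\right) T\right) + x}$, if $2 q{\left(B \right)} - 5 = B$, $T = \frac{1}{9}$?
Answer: $\frac{11}{21331} \approx 0.00051568$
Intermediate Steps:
$T = \frac{1}{9} \approx 0.11111$
$q{\left(B \right)} = \frac{5}{2} + \frac{B}{2}$
$x = 1934$ ($x = \left(2724 - 1400\right) + 610 = 1324 + 610 = 1934$)
$\frac{1}{\left(q{\left(5 \right)} + \left(- \frac{8}{22} - \frac{20}{-10}\right) T\right) + x} = \frac{1}{\left(\left(\frac{5}{2} + \frac{1}{2} \cdot 5\right) + \left(- \frac{8}{22} - \frac{20}{-10}\right) \frac{1}{9}\right) + 1934} = \frac{1}{\left(\left(\frac{5}{2} + \frac{5}{2}\right) + \left(\left(-8\right) \frac{1}{22} - -2\right) \frac{1}{9}\right) + 1934} = \frac{1}{\left(5 + \left(- \frac{4}{11} + 2\right) \frac{1}{9}\right) + 1934} = \frac{1}{\left(5 + \frac{18}{11} \cdot \frac{1}{9}\right) + 1934} = \frac{1}{\left(5 + \frac{2}{11}\right) + 1934} = \frac{1}{\frac{57}{11} + 1934} = \frac{1}{\frac{21331}{11}} = \frac{11}{21331}$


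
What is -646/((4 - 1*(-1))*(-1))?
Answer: 646/5 ≈ 129.20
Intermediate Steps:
-646/((4 - 1*(-1))*(-1)) = -646/((4 + 1)*(-1)) = -646/(5*(-1)) = -646/(-5) = -1/5*(-646) = 646/5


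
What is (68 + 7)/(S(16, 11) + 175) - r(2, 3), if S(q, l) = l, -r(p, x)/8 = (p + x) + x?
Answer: 3993/62 ≈ 64.403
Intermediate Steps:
r(p, x) = -16*x - 8*p (r(p, x) = -8*((p + x) + x) = -8*(p + 2*x) = -16*x - 8*p)
(68 + 7)/(S(16, 11) + 175) - r(2, 3) = (68 + 7)/(11 + 175) - (-16*3 - 8*2) = 75/186 - (-48 - 16) = 75*(1/186) - 1*(-64) = 25/62 + 64 = 3993/62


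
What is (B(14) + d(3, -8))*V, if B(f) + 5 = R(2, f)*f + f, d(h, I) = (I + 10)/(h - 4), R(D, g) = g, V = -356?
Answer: -72268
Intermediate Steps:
d(h, I) = (10 + I)/(-4 + h)
B(f) = -5 + f + f**2 (B(f) = -5 + (f*f + f) = -5 + (f**2 + f) = -5 + (f + f**2) = -5 + f + f**2)
(B(14) + d(3, -8))*V = ((-5 + 14 + 14**2) + (10 - 8)/(-4 + 3))*(-356) = ((-5 + 14 + 196) + 2/(-1))*(-356) = (205 - 1*2)*(-356) = (205 - 2)*(-356) = 203*(-356) = -72268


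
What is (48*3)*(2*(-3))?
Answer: -864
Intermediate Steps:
(48*3)*(2*(-3)) = 144*(-6) = -864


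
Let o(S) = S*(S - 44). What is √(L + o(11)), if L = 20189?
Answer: √19826 ≈ 140.80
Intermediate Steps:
o(S) = S*(-44 + S)
√(L + o(11)) = √(20189 + 11*(-44 + 11)) = √(20189 + 11*(-33)) = √(20189 - 363) = √19826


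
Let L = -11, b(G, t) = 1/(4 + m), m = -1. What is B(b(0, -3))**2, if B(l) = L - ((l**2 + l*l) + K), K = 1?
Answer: 12100/81 ≈ 149.38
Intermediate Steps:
b(G, t) = 1/3 (b(G, t) = 1/(4 - 1) = 1/3)
B(l) = -12 - 2*l**2 (B(l) = -11 - ((l**2 + l*l) + 1) = -11 - ((l**2 + l**2) + 1) = -11 - (2*l**2 + 1) = -11 - (1 + 2*l**2) = -11 + (-1 - 2*l**2) = -12 - 2*l**2)
B(b(0, -3))**2 = (-12 - 2*(1/3)**2)**2 = (-12 - 2*1/9)**2 = (-12 - 2/9)**2 = (-110/9)**2 = 12100/81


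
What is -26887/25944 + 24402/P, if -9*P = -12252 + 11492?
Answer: 30855083/107160 ≈ 287.93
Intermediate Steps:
P = 760/9 (P = -(-12252 + 11492)/9 = -⅑*(-760) = 760/9 ≈ 84.444)
-26887/25944 + 24402/P = -26887/25944 + 24402/(760/9) = -26887*1/25944 + 24402*(9/760) = -1169/1128 + 109809/380 = 30855083/107160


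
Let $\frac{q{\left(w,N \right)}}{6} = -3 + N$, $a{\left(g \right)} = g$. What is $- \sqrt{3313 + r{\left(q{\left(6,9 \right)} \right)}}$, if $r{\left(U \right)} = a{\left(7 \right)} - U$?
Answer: $- 2 \sqrt{821} \approx -57.306$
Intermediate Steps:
$q{\left(w,N \right)} = -18 + 6 N$ ($q{\left(w,N \right)} = 6 \left(-3 + N\right) = -18 + 6 N$)
$r{\left(U \right)} = 7 - U$
$- \sqrt{3313 + r{\left(q{\left(6,9 \right)} \right)}} = - \sqrt{3313 + \left(7 - \left(-18 + 6 \cdot 9\right)\right)} = - \sqrt{3313 + \left(7 - \left(-18 + 54\right)\right)} = - \sqrt{3313 + \left(7 - 36\right)} = - \sqrt{3313 - 29} = - \sqrt{3284} = - 2 \sqrt{821}$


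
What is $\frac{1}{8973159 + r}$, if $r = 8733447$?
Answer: $\frac{1}{17706606} \approx 5.6476 \cdot 10^{-8}$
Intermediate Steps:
$\frac{1}{8973159 + r} = \frac{1}{8973159 + 8733447} = \frac{1}{17706606}$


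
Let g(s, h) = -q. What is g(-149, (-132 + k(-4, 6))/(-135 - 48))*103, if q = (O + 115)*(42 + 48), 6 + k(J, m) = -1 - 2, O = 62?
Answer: -1640790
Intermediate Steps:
k(J, m) = -9 (k(J, m) = -6 + (-1 - 2) = -6 - 3 = -9)
q = 15930 (q = (62 + 115)*(42 + 48) = 177*90 = 15930)
g(s, h) = -15930 (g(s, h) = -1*15930 = -15930)
g(-149, (-132 + k(-4, 6))/(-135 - 48))*103 = -15930*103 = -1640790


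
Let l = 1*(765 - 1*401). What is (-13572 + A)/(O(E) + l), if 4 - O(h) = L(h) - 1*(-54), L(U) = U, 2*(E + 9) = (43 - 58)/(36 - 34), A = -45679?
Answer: -237004/1307 ≈ -181.33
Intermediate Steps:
E = -51/4 (E = -9 + ((43 - 58)/(36 - 34))/2 = -9 + (-15/2)/2 = -9 + (-15*1/2)/2 = -9 + (1/2)*(-15/2) = -9 - 15/4 = -51/4 ≈ -12.750)
l = 364 (l = 1*(765 - 401) = 1*364 = 364)
O(h) = -50 - h (O(h) = 4 - (h - 1*(-54)) = 4 - (h + 54) = 4 - (54 + h) = 4 + (-54 - h) = -50 - h)
(-13572 + A)/(O(E) + l) = (-13572 - 45679)/((-50 - 1*(-51/4)) + 364) = -59251/((-50 + 51/4) + 364) = -59251/(-149/4 + 364) = -59251/1307/4 = -59251*4/1307 = -237004/1307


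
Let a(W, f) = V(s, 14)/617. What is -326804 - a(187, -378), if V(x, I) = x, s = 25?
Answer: -201638093/617 ≈ -3.2680e+5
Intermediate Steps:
a(W, f) = 25/617
-326804 - a(187, -378) = -326804 - 1*25/617 = -326804 - 25/617 = -201638093/617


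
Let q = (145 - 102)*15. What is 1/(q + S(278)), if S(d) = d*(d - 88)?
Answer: 1/53465 ≈ 1.8704e-5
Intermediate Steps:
S(d) = d*(-88 + d)
q = 645 (q = 43*15 = 645)
1/(q + S(278)) = 1/(645 + 278*(-88 + 278)) = 1/(645 + 278*190) = 1/(645 + 52820) = 1/53465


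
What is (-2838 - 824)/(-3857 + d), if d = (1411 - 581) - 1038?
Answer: 3662/4065 ≈ 0.90086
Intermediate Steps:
d = -208 (d = 830 - 1038 = -208)
(-2838 - 824)/(-3857 + d) = (-2838 - 824)/(-3857 - 208) = -3662/(-4065) = -3662*(-1/4065) = 3662/4065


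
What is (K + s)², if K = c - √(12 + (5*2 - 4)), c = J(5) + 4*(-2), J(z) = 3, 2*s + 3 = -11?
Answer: 162 + 72*√2 ≈ 263.82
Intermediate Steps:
s = -7 (s = -3/2 + (½)*(-11) = -3/2 - 11/2 = -7)
c = -5 (c = 3 + 4*(-2) = 3 - 8 = -5)
K = -5 - 3*√2 (K = -5 - √(12 + (5*2 - 4)) = -5 - √(12 + (10 - 4)) = -5 - √(12 + 6) = -5 - √18 = -5 - 3*√2 ≈ -9.2426)
(K + s)² = ((-5 - 3*√2) - 7)² = (-12 - 3*√2)²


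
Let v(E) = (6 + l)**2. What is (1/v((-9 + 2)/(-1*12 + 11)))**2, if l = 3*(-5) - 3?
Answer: 1/20736 ≈ 4.8225e-5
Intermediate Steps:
l = -18 (l = -15 - 3 = -18)
v(E) = 144 (v(E) = (6 - 18)**2 = (-12)**2 = 144)
(1/v((-9 + 2)/(-1*12 + 11)))**2 = (1/144)**2 = 1/20736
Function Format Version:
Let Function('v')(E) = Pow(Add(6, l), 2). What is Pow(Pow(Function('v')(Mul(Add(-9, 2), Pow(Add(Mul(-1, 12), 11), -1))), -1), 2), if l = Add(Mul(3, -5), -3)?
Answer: Rational(1, 20736) ≈ 4.8225e-5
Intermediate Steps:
l = -18 (l = Add(-15, -3) = -18)
Function('v')(E) = 144 (Function('v')(E) = Pow(Add(6, -18), 2) = Pow(-12, 2) = 144)
Pow(Pow(Function('v')(Mul(Add(-9, 2), Pow(Add(Mul(-1, 12), 11), -1))), -1), 2) = Pow(Pow(144, -1), 2) = Pow(Rational(1, 144), 2) = Rational(1, 20736)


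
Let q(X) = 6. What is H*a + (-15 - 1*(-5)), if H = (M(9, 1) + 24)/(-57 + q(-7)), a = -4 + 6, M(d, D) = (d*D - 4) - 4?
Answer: -560/51 ≈ -10.980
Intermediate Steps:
M(d, D) = -8 + D*d (M(d, D) = (D*d - 4) - 4 = (-4 + D*d) - 4 = -8 + D*d)
a = 2
H = -25/51 (H = ((-8 + 1*9) + 24)/(-57 + 6) = ((-8 + 9) + 24)/(-51) = (1 + 24)*(-1/51) = 25*(-1/51) = -25/51 ≈ -0.49020)
H*a + (-15 - 1*(-5)) = -25/51*2 + (-15 - 1*(-5)) = -50/51 + (-15 + 5) = -50/51 - 10 = -560/51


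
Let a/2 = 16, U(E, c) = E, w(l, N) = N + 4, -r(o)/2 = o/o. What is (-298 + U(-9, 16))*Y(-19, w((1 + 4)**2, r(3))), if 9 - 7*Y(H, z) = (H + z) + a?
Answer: 1842/7 ≈ 263.14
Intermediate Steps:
r(o) = -2 (r(o) = -2*o/o = -2*1 = -2)
w(l, N) = 4 + N
a = 32 (a = 2*16 = 32)
Y(H, z) = -23/7 - H/7 - z/7 (Y(H, z) = 9/7 - ((H + z) + 32)/7 = 9/7 - (32 + H + z)/7 = 9/7 + (-32/7 - H/7 - z/7) = -23/7 - H/7 - z/7)
(-298 + U(-9, 16))*Y(-19, w((1 + 4)**2, r(3))) = (-298 - 9)*(-23/7 - 1/7*(-19) - (4 - 2)/7) = -307*(-23/7 + 19/7 - 1/7*2) = -307*(-23/7 + 19/7 - 2/7) = -307*(-6/7) = 1842/7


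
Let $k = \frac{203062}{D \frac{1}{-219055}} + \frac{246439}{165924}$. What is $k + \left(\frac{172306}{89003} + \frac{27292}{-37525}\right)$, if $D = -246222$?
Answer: $\frac{1369463167459730052506579}{7580343830776229700} \approx 1.8066 \cdot 10^{5}$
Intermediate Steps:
$k = \frac{410036109446461}{2269674396}$ ($k = \frac{203062}{\left(-246222\right) \frac{1}{-219055}} + \frac{246439}{165924} = \frac{203062}{\left(-246222\right) \left(- \frac{1}{219055}\right)} + 246439 \cdot \frac{1}{165924} = \frac{203062}{\frac{246222}{219055}} + \frac{246439}{165924} = 203062 \cdot \frac{219055}{246222} + \frac{246439}{165924} = \frac{22240873205}{123111} + \frac{246439}{165924} = \frac{410036109446461}{2269674396} \approx 1.8066 \cdot 10^{5}$)
$k + \left(\frac{172306}{89003} + \frac{27292}{-37525}\right) = \frac{410036109446461}{2269674396} + \left(\frac{172306}{89003} + \frac{27292}{-37525}\right) = \frac{410036109446461}{2269674396} + \left(172306 \cdot \frac{1}{89003} + 27292 \left(- \frac{1}{37525}\right)\right) = \frac{410036109446461}{2269674396} + \left(\frac{172306}{89003} - \frac{27292}{37525}\right) = \frac{410036109446461}{2269674396} + \frac{4036712774}{3339837575} = \frac{1369463167459730052506579}{7580343830776229700}$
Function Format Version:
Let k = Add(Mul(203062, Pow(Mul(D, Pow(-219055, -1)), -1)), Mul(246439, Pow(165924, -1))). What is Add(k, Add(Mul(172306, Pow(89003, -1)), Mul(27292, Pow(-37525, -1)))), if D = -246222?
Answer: Rational(1369463167459730052506579, 7580343830776229700) ≈ 1.8066e+5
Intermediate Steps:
k = Rational(410036109446461, 2269674396) (k = Add(Mul(203062, Pow(Mul(-246222, Pow(-219055, -1)), -1)), Mul(246439, Pow(165924, -1))) = Add(Mul(203062, Pow(Mul(-246222, Rational(-1, 219055)), -1)), Mul(246439, Rational(1, 165924))) = Add(Mul(203062, Pow(Rational(246222, 219055), -1)), Rational(246439, 165924)) = Add(Mul(203062, Rational(219055, 246222)), Rational(246439, 165924)) = Add(Rational(22240873205, 123111), Rational(246439, 165924)) = Rational(410036109446461, 2269674396) ≈ 1.8066e+5)
Add(k, Add(Mul(172306, Pow(89003, -1)), Mul(27292, Pow(-37525, -1)))) = Add(Rational(410036109446461, 2269674396), Add(Mul(172306, Pow(89003, -1)), Mul(27292, Pow(-37525, -1)))) = Add(Rational(410036109446461, 2269674396), Add(Mul(172306, Rational(1, 89003)), Mul(27292, Rational(-1, 37525)))) = Add(Rational(410036109446461, 2269674396), Add(Rational(172306, 89003), Rational(-27292, 37525))) = Add(Rational(410036109446461, 2269674396), Rational(4036712774, 3339837575)) = Rational(1369463167459730052506579, 7580343830776229700)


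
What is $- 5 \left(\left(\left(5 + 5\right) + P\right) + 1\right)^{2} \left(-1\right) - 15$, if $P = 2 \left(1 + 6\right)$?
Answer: $3110$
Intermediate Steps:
$P = 14$ ($P = 2 \cdot 7 = 14$)
$- 5 \left(\left(\left(5 + 5\right) + P\right) + 1\right)^{2} \left(-1\right) - 15 = - 5 \left(\left(\left(5 + 5\right) + 14\right) + 1\right)^{2} \left(-1\right) - 15 = - 5 \left(\left(10 + 14\right) + 1\right)^{2} \left(-1\right) - 15 = - 5 \left(24 + 1\right)^{2} \left(-1\right) - 15 = - 5 \cdot 25^{2} \left(-1\right) - 15 = - 5 \cdot 625 \left(-1\right) - 15 = \left(-5\right) \left(-625\right) - 15 = 3125 - 15 = 3110$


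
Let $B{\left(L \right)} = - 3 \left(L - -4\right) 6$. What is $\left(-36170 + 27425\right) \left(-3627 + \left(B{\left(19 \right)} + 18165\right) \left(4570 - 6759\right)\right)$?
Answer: $339835649670$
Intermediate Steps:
$B{\left(L \right)} = -72 - 18 L$ ($B{\left(L \right)} = - 3 \left(L + 4\right) 6 = - 3 \left(4 + L\right) 6 = \left(-12 - 3 L\right) 6 = -72 - 18 L$)
$\left(-36170 + 27425\right) \left(-3627 + \left(B{\left(19 \right)} + 18165\right) \left(4570 - 6759\right)\right) = \left(-36170 + 27425\right) \left(-3627 + \left(\left(-72 - 342\right) + 18165\right) \left(4570 - 6759\right)\right) = - 8745 \left(-3627 + \left(\left(-72 - 342\right) + 18165\right) \left(-2189\right)\right) = - 8745 \left(-3627 + \left(-414 + 18165\right) \left(-2189\right)\right) = - 8745 \left(-3627 + 17751 \left(-2189\right)\right) = - 8745 \left(-3627 - 38856939\right) = \left(-8745\right) \left(-38860566\right) = 339835649670$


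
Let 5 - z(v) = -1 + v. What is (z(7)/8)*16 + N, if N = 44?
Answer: 42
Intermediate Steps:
z(v) = 6 - v (z(v) = 5 - (-1 + v) = 5 + (1 - v) = 6 - v)
(z(7)/8)*16 + N = ((6 - 1*7)/8)*16 + 44 = ((6 - 7)*(⅛))*16 + 44 = -1*⅛*16 + 44 = -⅛*16 + 44 = -2 + 44 = 42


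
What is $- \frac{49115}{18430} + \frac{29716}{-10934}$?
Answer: $- \frac{5708891}{1060598} \approx -5.3827$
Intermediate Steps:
$- \frac{49115}{18430} + \frac{29716}{-10934} = \left(-49115\right) \frac{1}{18430} + 29716 \left(- \frac{1}{10934}\right) = - \frac{517}{194} - \frac{14858}{5467} = - \frac{5708891}{1060598}$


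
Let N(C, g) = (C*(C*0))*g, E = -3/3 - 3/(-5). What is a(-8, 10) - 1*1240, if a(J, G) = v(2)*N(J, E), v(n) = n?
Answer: -1240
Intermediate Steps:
E = -2/5 (E = -3*1/3 - 3*(-1/5) = -1 + 3/5 = -2/5 ≈ -0.40000)
N(C, g) = 0 (N(C, g) = (C*0)*g = 0*g = 0)
a(J, G) = 0 (a(J, G) = 2*0 = 0)
a(-8, 10) - 1*1240 = 0 - 1*1240 = 0 - 1240 = -1240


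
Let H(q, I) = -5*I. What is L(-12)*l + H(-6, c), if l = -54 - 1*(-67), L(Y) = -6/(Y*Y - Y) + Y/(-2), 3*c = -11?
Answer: 575/6 ≈ 95.833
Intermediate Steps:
c = -11/3 (c = (⅓)*(-11) = -11/3 ≈ -3.6667)
L(Y) = -6/(Y² - Y) - Y/2 (L(Y) = -6/(Y² - Y) + Y*(-½) = -6/(Y² - Y) - Y/2)
l = 13 (l = -54 + 67 = 13)
L(-12)*l + H(-6, c) = ((½)*(-12 + (-12)² - 1*(-12)³)/(-12*(-1 - 12)))*13 - 5*(-11/3) = ((½)*(-1/12)*(-12 + 144 - 1*(-1728))/(-13))*13 + 55/3 = ((½)*(-1/12)*(-1/13)*(-12 + 144 + 1728))*13 + 55/3 = ((½)*(-1/12)*(-1/13)*1860)*13 + 55/3 = (155/26)*13 + 55/3 = 155/2 + 55/3 = 575/6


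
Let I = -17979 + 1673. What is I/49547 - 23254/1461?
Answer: -1175989004/72388167 ≈ -16.246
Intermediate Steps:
I = -16306
I/49547 - 23254/1461 = -16306/49547 - 23254/1461 = -1175989004/72388167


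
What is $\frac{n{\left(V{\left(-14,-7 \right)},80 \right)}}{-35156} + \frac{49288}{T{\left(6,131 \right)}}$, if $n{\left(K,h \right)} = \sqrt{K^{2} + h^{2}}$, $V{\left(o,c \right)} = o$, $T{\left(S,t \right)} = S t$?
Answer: $\frac{24644}{393} - \frac{\sqrt{1649}}{17578} \approx 62.705$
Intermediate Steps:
$\frac{n{\left(V{\left(-14,-7 \right)},80 \right)}}{-35156} + \frac{49288}{T{\left(6,131 \right)}} = \frac{\sqrt{\left(-14\right)^{2} + 80^{2}}}{-35156} + \frac{49288}{6 \cdot 131} = \sqrt{196 + 6400} \left(- \frac{1}{35156}\right) + \frac{49288}{786} = \sqrt{6596} \left(- \frac{1}{35156}\right) + 49288 \cdot \frac{1}{786} = 2 \sqrt{1649} \left(- \frac{1}{35156}\right) + \frac{24644}{393} = - \frac{\sqrt{1649}}{17578} + \frac{24644}{393} = \frac{24644}{393} - \frac{\sqrt{1649}}{17578}$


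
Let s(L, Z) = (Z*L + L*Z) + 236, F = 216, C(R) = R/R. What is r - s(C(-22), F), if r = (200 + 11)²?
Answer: 43853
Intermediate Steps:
C(R) = 1
s(L, Z) = 236 + 2*L*Z (s(L, Z) = (L*Z + L*Z) + 236 = 2*L*Z + 236 = 236 + 2*L*Z)
r = 44521 (r = 211² = 44521)
r - s(C(-22), F) = 44521 - (236 + 2*1*216) = 44521 - (236 + 432) = 44521 - 1*668 = 44521 - 668 = 43853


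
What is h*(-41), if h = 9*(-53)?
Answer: 19557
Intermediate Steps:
h = -477
h*(-41) = -477*(-41) = 19557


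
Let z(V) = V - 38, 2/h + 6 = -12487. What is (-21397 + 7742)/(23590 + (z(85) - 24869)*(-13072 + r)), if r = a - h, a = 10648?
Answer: -34118383/150396016106 ≈ -0.00022686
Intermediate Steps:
h = -2/12493 (h = 2/(-6 - 12487) = 2/(-12493) = 2*(-1/12493) = -2/12493 ≈ -0.00016009)
r = 133025466/12493 (r = 10648 - 1*(-2/12493) = 10648 + 2/12493 = 133025466/12493 ≈ 10648.)
z(V) = -38 + V
(-21397 + 7742)/(23590 + (z(85) - 24869)*(-13072 + r)) = (-21397 + 7742)/(23590 + ((-38 + 85) - 24869)*(-13072 + 133025466/12493)) = -13655/(23590 + (47 - 24869)*(-30283030/12493)) = -13655/(23590 - 24822*(-30283030/12493)) = -13655/(23590 + 751685370660/12493) = -13655/751980080530/12493 = -13655*12493/751980080530 = -34118383/150396016106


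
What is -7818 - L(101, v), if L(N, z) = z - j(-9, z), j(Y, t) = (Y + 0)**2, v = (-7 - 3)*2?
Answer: -7717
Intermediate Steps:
v = -20 (v = -10*2 = -20)
j(Y, t) = Y**2
L(N, z) = -81 + z (L(N, z) = z - 1*(-9)**2 = z - 1*81 = z - 81 = -81 + z)
-7818 - L(101, v) = -7818 - (-81 - 20) = -7818 - 1*(-101) = -7818 + 101 = -7717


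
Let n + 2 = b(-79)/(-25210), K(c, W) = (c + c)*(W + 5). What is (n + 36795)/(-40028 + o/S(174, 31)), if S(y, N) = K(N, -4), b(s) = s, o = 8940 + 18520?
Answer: -28754099879/30936148980 ≈ -0.92947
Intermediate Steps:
o = 27460
K(c, W) = 2*c*(5 + W) (K(c, W) = (2*c)*(5 + W) = 2*c*(5 + W))
S(y, N) = 2*N (S(y, N) = 2*N*(5 - 4) = 2*N*1 = 2*N)
n = -50341/25210 (n = -2 - 79/(-25210) = -2 - 79*(-1/25210) = -2 + 79/25210 = -50341/25210 ≈ -1.9969)
(n + 36795)/(-40028 + o/S(174, 31)) = (-50341/25210 + 36795)/(-40028 + 27460/((2*31))) = 927551609/(25210*(-40028 + 27460/62)) = 927551609/(25210*(-40028 + 27460*(1/62))) = 927551609/(25210*(-40028 + 13730/31)) = 927551609/(25210*(-1227138/31)) = (927551609/25210)*(-31/1227138) = -28754099879/30936148980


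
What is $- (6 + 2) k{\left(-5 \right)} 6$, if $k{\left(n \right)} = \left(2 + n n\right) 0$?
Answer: $0$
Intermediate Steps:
$k{\left(n \right)} = 0$ ($k{\left(n \right)} = \left(2 + n^{2}\right) 0 = 0$)
$- (6 + 2) k{\left(-5 \right)} 6 = - (6 + 2) 0 \cdot 6 = \left(-1\right) 8 \cdot 0 \cdot 6 = \left(-8\right) 0 \cdot 6 = 0 \cdot 6 = 0$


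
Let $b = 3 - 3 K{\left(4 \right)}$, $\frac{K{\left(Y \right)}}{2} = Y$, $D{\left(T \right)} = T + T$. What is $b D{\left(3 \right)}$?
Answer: $-126$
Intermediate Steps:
$D{\left(T \right)} = 2 T$
$K{\left(Y \right)} = 2 Y$
$b = -21$ ($b = 3 - 3 \cdot 2 \cdot 4 = 3 - 24 = -21$)
$b D{\left(3 \right)} = - 21 \cdot 2 \cdot 3 = \left(-21\right) 6 = -126$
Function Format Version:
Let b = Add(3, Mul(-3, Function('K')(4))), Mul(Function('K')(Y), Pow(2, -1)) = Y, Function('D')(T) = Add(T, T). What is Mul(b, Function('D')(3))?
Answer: -126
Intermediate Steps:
Function('D')(T) = Mul(2, T)
Function('K')(Y) = Mul(2, Y)
b = -21 (b = Add(3, Mul(-3, Mul(2, 4))) = Add(3, Mul(-3, 8)) = Add(3, -24) = -21)
Mul(b, Function('D')(3)) = Mul(-21, Mul(2, 3)) = Mul(-21, 6) = -126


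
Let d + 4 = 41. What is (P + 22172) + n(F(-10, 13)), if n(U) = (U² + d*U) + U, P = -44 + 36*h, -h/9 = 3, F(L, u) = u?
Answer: 21819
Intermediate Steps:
d = 37 (d = -4 + 41 = 37)
h = -27 (h = -9*3 = -27)
P = -1016 (P = -44 + 36*(-27) = -44 - 972 = -1016)
n(U) = U² + 38*U (n(U) = (U² + 37*U) + U = U² + 38*U)
(P + 22172) + n(F(-10, 13)) = (-1016 + 22172) + 13*(38 + 13) = 21156 + 13*51 = 21156 + 663 = 21819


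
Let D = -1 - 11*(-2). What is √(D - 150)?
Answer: I*√129 ≈ 11.358*I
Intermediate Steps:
D = 21 (D = -1 + 22 = 21)
√(D - 150) = √(21 - 150) = √(-129) = I*√129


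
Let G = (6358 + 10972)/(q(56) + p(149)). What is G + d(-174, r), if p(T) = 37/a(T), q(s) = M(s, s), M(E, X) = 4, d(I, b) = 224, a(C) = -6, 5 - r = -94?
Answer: -101068/13 ≈ -7774.5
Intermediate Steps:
r = 99 (r = 5 - 1*(-94) = 5 + 94 = 99)
q(s) = 4
p(T) = -37/6 (p(T) = 37/(-6) = 37*(-⅙) = -37/6)
G = -103980/13 (G = (6358 + 10972)/(4 - 37/6) = 17330/(-13/6) = 17330*(-6/13) = -103980/13 ≈ -7998.5)
G + d(-174, r) = -103980/13 + 224 = -101068/13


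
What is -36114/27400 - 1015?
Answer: -13923557/13700 ≈ -1016.3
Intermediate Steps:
-36114/27400 - 1015 = -36114*1/27400 - 1015 = -18057/13700 - 1015 = -13923557/13700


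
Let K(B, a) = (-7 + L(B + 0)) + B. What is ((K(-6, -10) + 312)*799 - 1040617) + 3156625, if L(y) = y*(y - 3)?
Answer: 2398055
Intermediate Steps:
L(y) = y*(-3 + y)
K(B, a) = -7 + B + B*(-3 + B) (K(B, a) = (-7 + (B + 0)*(-3 + (B + 0))) + B = (-7 + B*(-3 + B)) + B = -7 + B + B*(-3 + B))
((K(-6, -10) + 312)*799 - 1040617) + 3156625 = (((-7 - 6 - 6*(-3 - 6)) + 312)*799 - 1040617) + 3156625 = (((-7 - 6 - 6*(-9)) + 312)*799 - 1040617) + 3156625 = (((-7 - 6 + 54) + 312)*799 - 1040617) + 3156625 = ((41 + 312)*799 - 1040617) + 3156625 = (353*799 - 1040617) + 3156625 = (282047 - 1040617) + 3156625 = -758570 + 3156625 = 2398055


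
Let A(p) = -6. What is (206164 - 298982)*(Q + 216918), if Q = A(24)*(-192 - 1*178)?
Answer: -20339950884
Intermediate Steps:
Q = 2220 (Q = -6*(-192 - 1*178) = -6*(-192 - 178) = -6*(-370) = 2220)
(206164 - 298982)*(Q + 216918) = (206164 - 298982)*(2220 + 216918) = -92818*219138 = -20339950884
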